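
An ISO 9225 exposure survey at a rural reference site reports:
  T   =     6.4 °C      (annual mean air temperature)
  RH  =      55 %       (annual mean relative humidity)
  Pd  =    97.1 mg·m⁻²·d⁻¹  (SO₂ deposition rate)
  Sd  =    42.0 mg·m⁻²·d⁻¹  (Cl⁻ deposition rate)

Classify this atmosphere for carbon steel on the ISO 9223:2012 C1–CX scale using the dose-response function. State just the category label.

C3

carbon steel: temperature factor f = +0.150·(-3.6) = -0.5400
  SO₂ term: 1.77·97.1^0.52·exp(0.02·55-0.5400) = 33.46
  Sd branch = 0.102·Sd^0.62·e^(0.033·RH+0.04·T) = 8.212 μm/a
  sum: 33.46 + 8.212 → r_corr = 41.67 μm/a
ISO 9223 Table 2 (carbon steel): 25 < 41.7 ≤ 50 μm/a ⇒ C3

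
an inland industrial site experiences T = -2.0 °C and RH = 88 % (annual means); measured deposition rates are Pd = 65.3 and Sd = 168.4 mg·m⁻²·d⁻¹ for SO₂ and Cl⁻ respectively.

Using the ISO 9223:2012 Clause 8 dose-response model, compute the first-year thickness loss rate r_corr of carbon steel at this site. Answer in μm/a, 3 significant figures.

carbon steel: f(T) = +0.150·(T−10) [T≤10 °C] = -1.8000
  SO₂ term: 1.77·65.3^0.52·exp(0.02·88-1.8000) = 14.94
  Sd branch = 0.102·Sd^0.62·e^(0.033·RH+0.04·T) = 41.25 μm/a
  r_corr = 14.94 + 41.25 = 56.19 μm/a

r_corr = 56.2 μm/a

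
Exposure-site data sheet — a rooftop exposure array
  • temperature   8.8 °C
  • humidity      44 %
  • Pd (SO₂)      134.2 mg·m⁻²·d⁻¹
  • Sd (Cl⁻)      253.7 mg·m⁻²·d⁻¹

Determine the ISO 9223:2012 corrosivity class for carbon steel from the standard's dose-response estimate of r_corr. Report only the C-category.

C4

carbon steel: T≤10 °C ⇒ hinge +0.150·(8.8−10) = -0.1800
  Pd branch = 1.77·Pd^0.52·e^(0.02·RH+f) = 45.54 μm/a
  Cl⁻ term: 0.102·253.7^0.62·exp(0.033·44+0.04·8.8) = 19.18
  sum: 45.54 + 19.18 → r_corr = 64.72 μm/a
64.7 μm/a falls in (50, 80] for carbon steel → category C4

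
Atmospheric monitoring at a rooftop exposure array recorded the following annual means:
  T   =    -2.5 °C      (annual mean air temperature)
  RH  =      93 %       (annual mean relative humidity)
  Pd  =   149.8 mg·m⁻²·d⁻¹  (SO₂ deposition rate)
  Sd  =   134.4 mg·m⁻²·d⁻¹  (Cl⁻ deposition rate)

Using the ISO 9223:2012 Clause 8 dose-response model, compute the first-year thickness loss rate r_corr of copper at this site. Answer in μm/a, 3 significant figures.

copper: temperature factor f = +0.126·(-12.5) = -1.5750
  sulphur-dioxide contribution → 0.9747 μm/a
  chloride contribution → 0.9687 μm/a
  ⇒ r_corr(copper) = 1.943 μm/a

r_corr = 1.94 μm/a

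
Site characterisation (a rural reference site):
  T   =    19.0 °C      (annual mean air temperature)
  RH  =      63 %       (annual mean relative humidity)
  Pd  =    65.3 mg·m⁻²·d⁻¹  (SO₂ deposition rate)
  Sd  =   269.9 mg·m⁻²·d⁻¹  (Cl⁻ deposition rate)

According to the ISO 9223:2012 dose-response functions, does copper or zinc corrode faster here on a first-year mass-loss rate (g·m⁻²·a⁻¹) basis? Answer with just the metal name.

zinc

copper: temperature factor f = -0.080·(9.0) = -0.7200
  SO₂ term: 0.0053·65.3^0.26·exp(0.059·63-0.7200) = 0.3146
  Sd branch = 0.01025·Sd^0.27·e^(0.036·RH+0.049·T) = 1.139 μm/a
  r_corr = 0.3146 + 1.139 = 1.453 μm/a
  mass loss = 1.453 μm/a × 8.96 g/cm³ = 13.02 g·m⁻²·a⁻¹
zinc: temperature factor f = -0.071·(9.0) = -0.6390
  Pd branch = 0.0129·Pd^0.44·e^(0.046·RH+f) = 0.7766 μm/a
  Cl⁻ term: 0.0175·269.9^0.57·exp(0.008·63+0.085·19.0) = 3.541
  sum: 0.7766 + 3.541 → r_corr = 4.317 μm/a
  mass loss = 4.317 μm/a × 7.14 g/cm³ = 30.83 g·m⁻²·a⁻¹
Ordering by g·m⁻²·a⁻¹: zinc (30.8) > copper (13)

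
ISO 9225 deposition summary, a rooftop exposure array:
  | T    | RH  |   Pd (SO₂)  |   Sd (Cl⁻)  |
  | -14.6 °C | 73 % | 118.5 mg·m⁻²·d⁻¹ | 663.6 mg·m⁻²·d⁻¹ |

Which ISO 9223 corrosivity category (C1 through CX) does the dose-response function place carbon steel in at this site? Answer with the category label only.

carbon steel: temperature factor f = +0.150·(-24.6) = -3.6900
  SO₂ term: 1.77·118.5^0.52·exp(0.02·73-3.6900) = 2.279
  Sd branch = 0.102·Sd^0.62·e^(0.033·RH+0.04·T) = 35.54 μm/a
  sum: 2.279 + 35.54 → r_corr = 37.82 μm/a
ISO 9223 Table 2 (carbon steel): 25 < 37.8 ≤ 50 μm/a ⇒ C3

C3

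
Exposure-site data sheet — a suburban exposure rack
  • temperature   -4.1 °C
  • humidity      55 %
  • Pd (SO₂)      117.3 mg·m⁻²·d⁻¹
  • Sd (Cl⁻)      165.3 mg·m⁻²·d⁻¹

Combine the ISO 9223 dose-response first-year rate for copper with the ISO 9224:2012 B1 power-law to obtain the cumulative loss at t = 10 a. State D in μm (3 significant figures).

D(10) = 1.49 μm

copper: temperature factor f = +0.126·(-14.1) = -1.7766
  Pd branch = 0.0053·Pd^0.26·e^(0.059·RH+f) = 0.07943 μm/a
  Sd branch = 0.01025·Sd^0.27·e^(0.036·RH+0.049·T) = 0.2412 μm/a
  sum: 0.07943 + 0.2412 → r_corr = 0.3206 μm/a
Long-term exponent b (ISO 9224 Table 2, B1) = 0.667
  D(10) = 0.3206 × 10^0.667 = 0.3206 × 4.645 = 1.489 μm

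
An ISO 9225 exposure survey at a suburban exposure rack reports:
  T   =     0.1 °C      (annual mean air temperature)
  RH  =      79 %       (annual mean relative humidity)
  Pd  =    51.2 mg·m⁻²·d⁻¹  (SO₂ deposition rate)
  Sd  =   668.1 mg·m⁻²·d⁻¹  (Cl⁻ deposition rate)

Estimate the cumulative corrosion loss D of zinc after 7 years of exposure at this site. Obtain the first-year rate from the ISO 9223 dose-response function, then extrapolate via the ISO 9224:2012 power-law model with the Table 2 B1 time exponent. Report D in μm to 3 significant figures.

zinc: f(T) = +0.038·(T−10) [T≤10 °C] = -0.3762
  Pd branch = 0.0129·Pd^0.44·e^(0.046·RH+f) = 1.895 μm/a
  Sd branch = 0.0175·Sd^0.57·e^(0.008·RH+0.085·T) = 1.353 μm/a
  sum: 1.895 + 1.353 → r_corr = 3.248 μm/a
ISO 9224: D(t) = r_corr · t^b with b = 0.813 (zinc, B1)
  D(7) = 3.248 × 7^0.813 = 3.248 × 4.865 = 15.8 μm

D(7) = 15.8 μm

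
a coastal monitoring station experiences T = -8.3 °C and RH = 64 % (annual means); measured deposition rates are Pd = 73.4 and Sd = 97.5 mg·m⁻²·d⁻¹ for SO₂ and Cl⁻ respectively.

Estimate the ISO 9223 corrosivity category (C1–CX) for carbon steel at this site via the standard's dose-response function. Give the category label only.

carbon steel: T≤10 °C ⇒ hinge +0.150·(-8.3−10) = -2.7450
  Pd branch = 1.77·Pd^0.52·e^(0.02·RH+f) = 3.819 μm/a
  Cl⁻ term: 0.102·97.5^0.62·exp(0.033·64+0.04·-8.3) = 10.35
  r_corr = 3.819 + 10.35 = 14.17 μm/a
ISO 9223 Table 2 (carbon steel): 1.3 < 14.2 ≤ 25 μm/a ⇒ C2

C2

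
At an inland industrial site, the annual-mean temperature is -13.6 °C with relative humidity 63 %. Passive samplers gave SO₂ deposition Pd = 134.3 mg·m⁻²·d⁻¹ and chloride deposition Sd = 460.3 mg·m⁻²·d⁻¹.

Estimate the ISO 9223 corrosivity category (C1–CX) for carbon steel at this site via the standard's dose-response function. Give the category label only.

C2

carbon steel: temperature factor f = +0.150·(-23.6) = -3.5400
  SO₂ term: 1.77·134.3^0.52·exp(0.02·63-3.5400) = 2.314
  Sd branch = 0.102·Sd^0.62·e^(0.033·RH+0.04·T) = 21.2 μm/a
  sum: 2.314 + 21.2 → r_corr = 23.51 μm/a
Category bounds: 1.3…25 μm/a bracket r_corr ⇒ C2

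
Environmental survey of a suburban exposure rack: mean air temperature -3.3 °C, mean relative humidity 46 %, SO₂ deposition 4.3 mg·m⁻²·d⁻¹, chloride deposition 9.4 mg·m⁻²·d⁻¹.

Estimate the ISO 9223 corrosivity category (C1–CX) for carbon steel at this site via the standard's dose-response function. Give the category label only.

carbon steel: temperature factor f = +0.150·(-13.3) = -1.9950
  Pd branch = 1.77·Pd^0.52·e^(0.02·RH+f) = 1.29 μm/a
  Cl⁻ term: 0.102·9.4^0.62·exp(0.033·46+0.04·-3.3) = 1.636
  r_corr = 1.29 + 1.636 = 2.926 μm/a
2.93 μm/a falls in (1.3, 25] for carbon steel → category C2

C2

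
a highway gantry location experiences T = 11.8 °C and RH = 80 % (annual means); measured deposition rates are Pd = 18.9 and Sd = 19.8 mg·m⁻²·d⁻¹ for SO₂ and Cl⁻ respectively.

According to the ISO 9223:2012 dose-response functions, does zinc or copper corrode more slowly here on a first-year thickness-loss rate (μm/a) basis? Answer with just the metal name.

zinc: temperature factor f = -0.071·(1.8) = -0.1278
  sulphur-dioxide contribution → 1.64 μm/a
  chloride contribution → 0.4962 μm/a
  ⇒ r_corr(zinc) = 2.137 μm/a
copper: f(T) = -0.080·(T−10) [T>10 °C] = -0.1440
  sulphur-dioxide contribution → 1.105 μm/a
  chloride contribution → 0.729 μm/a
  total first-year rate 1.834 μm/a
Ordering by μm/a: zinc (2.14) > copper (1.83)

copper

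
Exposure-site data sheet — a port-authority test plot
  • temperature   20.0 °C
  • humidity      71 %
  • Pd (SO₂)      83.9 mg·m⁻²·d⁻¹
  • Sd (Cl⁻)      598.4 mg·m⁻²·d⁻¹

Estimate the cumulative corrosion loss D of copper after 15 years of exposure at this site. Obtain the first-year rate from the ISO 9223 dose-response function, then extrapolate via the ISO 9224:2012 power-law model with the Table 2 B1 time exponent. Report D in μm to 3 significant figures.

copper: f(T) = -0.080·(T−10) [T>10 °C] = -0.8000
  SO₂ term: 0.0053·83.9^0.26·exp(0.059·71-0.8000) = 0.4969
  Sd branch = 0.01025·Sd^0.27·e^(0.036·RH+0.049·T) = 1.978 μm/a
  r_corr = 0.4969 + 1.978 = 2.475 μm/a
Long-term exponent b (ISO 9224 Table 2, B1) = 0.667
  D(15) = 2.475 × 15^0.667 = 2.475 × 6.088 = 15.07 μm

D(15) = 15.1 μm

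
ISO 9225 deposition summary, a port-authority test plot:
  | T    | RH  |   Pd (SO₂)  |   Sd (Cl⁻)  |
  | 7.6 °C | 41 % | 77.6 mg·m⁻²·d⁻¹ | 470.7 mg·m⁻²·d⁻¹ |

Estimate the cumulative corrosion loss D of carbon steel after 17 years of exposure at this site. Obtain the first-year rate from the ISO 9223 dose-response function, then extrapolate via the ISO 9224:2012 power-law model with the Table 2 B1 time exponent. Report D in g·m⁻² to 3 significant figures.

carbon steel: f(T) = +0.150·(T−10) [T≤10 °C] = -0.3600
  Pd branch = 1.77·Pd^0.52·e^(0.02·RH+f) = 26.94 μm/a
  Cl⁻ term: 0.102·470.7^0.62·exp(0.033·41+0.04·7.6) = 24.28
  r_corr = 26.94 + 24.28 = 51.23 μm/a
Power-law: D(17) = r_corr · 17^0.523
  D(17) = 51.23 × 17^0.523 = 51.23 × 4.401 = 225.4 μm
  Mass loss = 225.4 μm × 7.85 g/cm³ = 1770 g·m⁻²

D(17) = 1.77e+03 g·m⁻²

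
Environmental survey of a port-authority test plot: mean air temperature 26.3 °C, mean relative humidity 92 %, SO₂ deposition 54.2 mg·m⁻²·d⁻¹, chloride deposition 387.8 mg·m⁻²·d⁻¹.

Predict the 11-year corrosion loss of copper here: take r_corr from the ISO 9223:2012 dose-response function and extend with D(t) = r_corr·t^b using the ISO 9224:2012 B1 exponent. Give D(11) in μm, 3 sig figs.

copper: temperature factor f = -0.080·(16.3) = -1.3040
  sulphur-dioxide contribution → 0.925 μm/a
  chloride contribution → 5.102 μm/a
  ⇒ r_corr(copper) = 6.027 μm/a
ISO 9224: D(t) = r_corr · t^b with b = 0.667 (copper, B1)
  D(11) = 6.027 × 11^0.667 = 6.027 × 4.95 = 29.83 μm

D(11) = 29.8 μm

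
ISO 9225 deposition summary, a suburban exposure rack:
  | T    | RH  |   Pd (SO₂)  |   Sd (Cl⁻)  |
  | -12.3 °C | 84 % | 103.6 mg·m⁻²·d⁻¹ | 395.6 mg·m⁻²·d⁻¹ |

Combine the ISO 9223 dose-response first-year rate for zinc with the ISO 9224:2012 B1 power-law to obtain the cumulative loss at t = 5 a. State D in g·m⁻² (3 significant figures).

zinc: temperature factor f = +0.038·(-22.3) = -0.8474
  SO₂ term: 0.0129·103.6^0.44·exp(0.046·84-0.8474) = 2.03
  Cl⁻ term: 0.0175·395.6^0.57·exp(0.008·84+0.085·-12.3) = 0.3641
  sum: 2.03 + 0.3641 → r_corr = 2.394 μm/a
Power-law: D(5) = r_corr · 5^0.813
  D(5) = 2.394 × 5^0.813 = 2.394 × 3.701 = 8.859 μm
  Mass loss = 8.859 μm × 7.14 g/cm³ = 63.25 g·m⁻²

D(5) = 63.3 g·m⁻²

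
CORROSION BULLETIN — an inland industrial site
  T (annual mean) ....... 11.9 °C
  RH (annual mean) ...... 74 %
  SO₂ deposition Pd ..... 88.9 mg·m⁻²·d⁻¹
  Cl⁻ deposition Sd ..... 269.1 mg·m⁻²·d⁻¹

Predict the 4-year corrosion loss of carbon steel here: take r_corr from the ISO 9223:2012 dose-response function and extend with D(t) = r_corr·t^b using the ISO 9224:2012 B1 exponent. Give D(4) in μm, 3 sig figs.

carbon steel: f(T) = -0.054·(T−10) [T>10 °C] = -0.1026
  SO₂ term: 1.77·88.9^0.52·exp(0.02·74-0.1026) = 72.38
  Cl⁻ term: 0.102·269.1^0.62·exp(0.033·74+0.04·11.9) = 60.59
  sum: 72.38 + 60.59 → r_corr = 133 μm/a
ISO 9224: D(t) = r_corr · t^b with b = 0.523 (carbon steel, B1)
  D(4) = 133 × 4^0.523 = 133 × 2.065 = 274.6 μm

D(4) = 275 μm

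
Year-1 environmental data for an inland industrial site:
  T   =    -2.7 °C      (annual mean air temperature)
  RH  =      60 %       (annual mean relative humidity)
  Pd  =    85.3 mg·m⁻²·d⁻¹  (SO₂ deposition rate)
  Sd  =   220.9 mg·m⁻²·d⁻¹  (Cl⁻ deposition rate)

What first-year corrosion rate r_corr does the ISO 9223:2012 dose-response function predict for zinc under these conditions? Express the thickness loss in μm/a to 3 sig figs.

zinc: f(T) = +0.038·(T−10) [T≤10 °C] = -0.4826
  Pd branch = 0.0129·Pd^0.44·e^(0.046·RH+f) = 0.8898 μm/a
  Sd branch = 0.0175·Sd^0.57·e^(0.008·RH+0.085·T) = 0.4876 μm/a
  r_corr = 0.8898 + 0.4876 = 1.377 μm/a

r_corr = 1.38 μm/a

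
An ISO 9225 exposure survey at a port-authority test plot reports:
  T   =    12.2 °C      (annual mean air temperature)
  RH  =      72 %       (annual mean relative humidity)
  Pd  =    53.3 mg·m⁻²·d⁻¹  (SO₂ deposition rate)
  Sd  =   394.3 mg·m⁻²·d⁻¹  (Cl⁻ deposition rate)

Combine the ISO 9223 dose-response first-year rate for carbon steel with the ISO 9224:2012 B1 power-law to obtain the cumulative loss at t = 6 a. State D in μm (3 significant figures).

carbon steel: temperature factor f = -0.054·(2.2) = -0.1188
  Pd branch = 1.77·Pd^0.52·e^(0.02·RH+f) = 52.44 μm/a
  Sd branch = 0.102·Sd^0.62·e^(0.033·RH+0.04·T) = 72.75 μm/a
  r_corr = 52.44 + 72.75 = 125.2 μm/a
Power-law: D(6) = r_corr · 6^0.523
  D(6) = 125.2 × 6^0.523 = 125.2 × 2.553 = 319.6 μm

D(6) = 320 μm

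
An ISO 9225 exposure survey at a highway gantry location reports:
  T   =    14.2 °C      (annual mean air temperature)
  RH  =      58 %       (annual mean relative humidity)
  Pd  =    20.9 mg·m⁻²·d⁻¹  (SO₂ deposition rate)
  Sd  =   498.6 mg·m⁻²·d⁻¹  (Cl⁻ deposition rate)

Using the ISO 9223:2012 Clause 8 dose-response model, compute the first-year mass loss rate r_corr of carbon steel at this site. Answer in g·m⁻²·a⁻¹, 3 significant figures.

r_corr = 622 g·m⁻²·a⁻¹

carbon steel: f(T) = -0.054·(T−10) [T>10 °C] = -0.2268
  SO₂ term: 1.77·20.9^0.52·exp(0.02·58-0.2268) = 21.86
  Sd branch = 0.102·Sd^0.62·e^(0.033·RH+0.04·T) = 57.43 μm/a
  r_corr = 21.86 + 57.43 = 79.29 μm/a
Convert to mass loss: 79.29 μm/a × 7.85 g/cm³ = 622.4 g·m⁻²·a⁻¹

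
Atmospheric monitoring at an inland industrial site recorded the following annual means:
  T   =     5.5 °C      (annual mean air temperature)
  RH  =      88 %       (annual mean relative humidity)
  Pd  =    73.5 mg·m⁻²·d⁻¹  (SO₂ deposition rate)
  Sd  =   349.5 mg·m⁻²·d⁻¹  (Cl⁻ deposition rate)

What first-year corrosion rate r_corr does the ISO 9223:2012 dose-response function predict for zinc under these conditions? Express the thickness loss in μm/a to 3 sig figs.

zinc: temperature factor f = +0.038·(-4.5) = -0.1710
  Pd branch = 0.0129·Pd^0.44·e^(0.046·RH+f) = 4.126 μm/a
  Sd branch = 0.0175·Sd^0.57·e^(0.008·RH+0.085·T) = 1.591 μm/a
  sum: 4.126 + 1.591 → r_corr = 5.717 μm/a

r_corr = 5.72 μm/a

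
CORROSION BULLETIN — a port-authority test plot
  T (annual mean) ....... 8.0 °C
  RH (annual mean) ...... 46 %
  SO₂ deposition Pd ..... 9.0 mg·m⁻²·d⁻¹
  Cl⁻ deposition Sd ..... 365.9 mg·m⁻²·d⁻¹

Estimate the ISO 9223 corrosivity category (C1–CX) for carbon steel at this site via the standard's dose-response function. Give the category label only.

C3

carbon steel: T≤10 °C ⇒ hinge +0.150·(8.0−10) = -0.3000
  sulphur-dioxide contribution → 10.31 μm/a
  chloride contribution → 24.9 μm/a
  ⇒ r_corr(carbon steel) = 35.21 μm/a
Category bounds: 25…50 μm/a bracket r_corr ⇒ C3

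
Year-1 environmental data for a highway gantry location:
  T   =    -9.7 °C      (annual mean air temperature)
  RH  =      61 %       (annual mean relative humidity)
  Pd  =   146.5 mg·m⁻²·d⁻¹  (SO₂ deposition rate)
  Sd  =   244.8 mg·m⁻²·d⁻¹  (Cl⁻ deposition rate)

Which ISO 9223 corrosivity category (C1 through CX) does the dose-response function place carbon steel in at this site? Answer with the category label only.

carbon steel: f(T) = +0.150·(T−10) [T≤10 °C] = -2.9550
  SO₂ term: 1.77·146.5^0.52·exp(0.02·61-2.9550) = 4.175
  Cl⁻ term: 0.102·244.8^0.62·exp(0.033·61+0.04·-9.7) = 15.68
  sum: 4.175 + 15.68 → r_corr = 19.86 μm/a
Category bounds: 1.3…25 μm/a bracket r_corr ⇒ C2

C2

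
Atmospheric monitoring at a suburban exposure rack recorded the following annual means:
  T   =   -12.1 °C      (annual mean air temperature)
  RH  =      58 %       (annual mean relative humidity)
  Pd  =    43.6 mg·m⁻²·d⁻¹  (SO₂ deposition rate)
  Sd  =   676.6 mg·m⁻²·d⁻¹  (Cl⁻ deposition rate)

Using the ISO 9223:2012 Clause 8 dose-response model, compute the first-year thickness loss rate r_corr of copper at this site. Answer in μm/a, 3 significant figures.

copper: temperature factor f = +0.126·(-22.1) = -2.7846
  SO₂ term: 0.0053·43.6^0.26·exp(0.059·58-2.7846) = 0.02675
  Cl⁻ term: 0.01025·676.6^0.27·exp(0.036·58+0.049·-12.1) = 0.2656
  r_corr = 0.02675 + 0.2656 = 0.2924 μm/a

r_corr = 0.292 μm/a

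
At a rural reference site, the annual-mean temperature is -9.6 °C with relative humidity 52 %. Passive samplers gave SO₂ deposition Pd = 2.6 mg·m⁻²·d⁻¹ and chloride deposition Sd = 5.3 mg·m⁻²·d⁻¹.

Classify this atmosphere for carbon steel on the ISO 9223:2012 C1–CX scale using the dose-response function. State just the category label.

carbon steel: T≤10 °C ⇒ hinge +0.150·(-9.6−10) = -2.9400
  SO₂ term: 1.77·2.6^0.52·exp(0.02·52-2.9400) = 0.4351
  Cl⁻ term: 0.102·5.3^0.62·exp(0.033·52+0.04·-9.6) = 1.087
  sum: 0.4351 + 1.087 → r_corr = 1.522 μm/a
Category bounds: 1.3…25 μm/a bracket r_corr ⇒ C2

C2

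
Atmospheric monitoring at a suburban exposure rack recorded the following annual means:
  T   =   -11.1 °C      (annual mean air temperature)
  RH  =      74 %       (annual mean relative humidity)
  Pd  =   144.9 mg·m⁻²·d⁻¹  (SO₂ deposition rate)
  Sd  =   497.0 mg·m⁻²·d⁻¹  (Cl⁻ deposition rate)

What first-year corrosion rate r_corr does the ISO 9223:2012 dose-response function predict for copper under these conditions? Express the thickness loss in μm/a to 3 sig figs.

copper: f(T) = +0.126·(T−10) [T≤10 °C] = -2.6586
  sulphur-dioxide contribution → 0.1066 μm/a
  chloride contribution → 0.4565 μm/a
  ⇒ r_corr(copper) = 0.5631 μm/a

r_corr = 0.563 μm/a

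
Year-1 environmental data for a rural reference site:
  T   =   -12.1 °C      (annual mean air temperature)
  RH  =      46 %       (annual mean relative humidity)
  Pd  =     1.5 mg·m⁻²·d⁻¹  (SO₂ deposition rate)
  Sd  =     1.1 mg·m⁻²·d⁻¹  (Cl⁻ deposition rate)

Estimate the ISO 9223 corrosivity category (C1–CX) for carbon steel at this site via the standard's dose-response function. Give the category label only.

carbon steel: f(T) = +0.150·(T−10) [T≤10 °C] = -3.3150
  SO₂ term: 1.77·1.5^0.52·exp(0.02·46-3.3150) = 0.1993
  Sd branch = 0.102·Sd^0.62·e^(0.033·RH+0.04·T) = 0.3043 μm/a
  sum: 0.1993 + 0.3043 → r_corr = 0.5036 μm/a
Category bounds: 0…1.3 μm/a bracket r_corr ⇒ C1

C1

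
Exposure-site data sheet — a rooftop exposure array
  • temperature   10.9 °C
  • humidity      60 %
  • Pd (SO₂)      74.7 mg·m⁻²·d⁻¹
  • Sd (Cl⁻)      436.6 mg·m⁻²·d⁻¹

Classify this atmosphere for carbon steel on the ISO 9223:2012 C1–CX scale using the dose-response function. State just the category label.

C5

carbon steel: T>10 °C ⇒ hinge -0.054·(10.9−10) = -0.0486
  sulphur-dioxide contribution → 52.74 μm/a
  chloride contribution → 49.51 μm/a
  total first-year rate 102.3 μm/a
ISO 9223 Table 2 (carbon steel): 80 < 102 ≤ 200 μm/a ⇒ C5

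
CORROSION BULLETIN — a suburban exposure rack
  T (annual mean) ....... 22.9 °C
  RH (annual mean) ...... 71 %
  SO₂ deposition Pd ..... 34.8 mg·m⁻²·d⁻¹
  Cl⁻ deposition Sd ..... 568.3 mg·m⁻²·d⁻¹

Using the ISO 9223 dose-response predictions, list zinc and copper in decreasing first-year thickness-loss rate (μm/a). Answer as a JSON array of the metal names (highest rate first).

["zinc", "copper"]

zinc: temperature factor f = -0.071·(12.9) = -0.9159
  SO₂ term: 0.0129·34.8^0.44·exp(0.046·71-0.9159) = 0.6449
  Sd branch = 0.0175·Sd^0.57·e^(0.008·RH+0.085·T) = 8.039 μm/a
  r_corr = 0.6449 + 8.039 = 8.684 μm/a
copper: temperature factor f = -0.080·(12.9) = -1.0320
  SO₂ term: 0.0053·34.8^0.26·exp(0.059·71-1.0320) = 0.3134
  Cl⁻ term: 0.01025·568.3^0.27·exp(0.036·71+0.049·22.9) = 2.248
  sum: 0.3134 + 2.248 → r_corr = 2.562 μm/a
Ordering by μm/a: zinc (8.68) > copper (2.56)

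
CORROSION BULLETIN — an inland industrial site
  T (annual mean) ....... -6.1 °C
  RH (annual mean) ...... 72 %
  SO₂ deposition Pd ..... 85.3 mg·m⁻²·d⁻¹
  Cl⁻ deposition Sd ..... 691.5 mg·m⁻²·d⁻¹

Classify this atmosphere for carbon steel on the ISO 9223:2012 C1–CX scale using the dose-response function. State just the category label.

carbon steel: f(T) = +0.150·(T−10) [T≤10 °C] = -2.4150
  SO₂ term: 1.77·85.3^0.52·exp(0.02·72-2.4150) = 6.74
  Sd branch = 0.102·Sd^0.62·e^(0.033·RH+0.04·T) = 49.57 μm/a
  sum: 6.74 + 49.57 → r_corr = 56.31 μm/a
Category bounds: 50…80 μm/a bracket r_corr ⇒ C4

C4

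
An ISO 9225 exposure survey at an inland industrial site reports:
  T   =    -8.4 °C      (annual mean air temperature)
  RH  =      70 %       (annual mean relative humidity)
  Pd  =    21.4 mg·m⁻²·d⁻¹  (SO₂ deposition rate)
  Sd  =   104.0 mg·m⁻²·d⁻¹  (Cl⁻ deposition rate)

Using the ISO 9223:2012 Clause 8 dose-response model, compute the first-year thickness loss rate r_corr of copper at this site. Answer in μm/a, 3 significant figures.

copper: temperature factor f = +0.126·(-18.4) = -2.3184
  sulphur-dioxide contribution → 0.07194 μm/a
  chloride contribution → 0.2958 μm/a
  ⇒ r_corr(copper) = 0.3677 μm/a

r_corr = 0.368 μm/a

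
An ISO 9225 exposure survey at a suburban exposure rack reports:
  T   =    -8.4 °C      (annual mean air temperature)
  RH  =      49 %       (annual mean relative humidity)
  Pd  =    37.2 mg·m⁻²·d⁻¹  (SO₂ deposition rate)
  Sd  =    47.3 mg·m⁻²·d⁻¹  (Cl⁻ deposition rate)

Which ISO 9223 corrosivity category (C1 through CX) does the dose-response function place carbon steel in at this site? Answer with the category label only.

C2

carbon steel: T≤10 °C ⇒ hinge +0.150·(-8.4−10) = -2.7600
  SO₂ term: 1.77·37.2^0.52·exp(0.02·49-2.7600) = 1.957
  Cl⁻ term: 0.102·47.3^0.62·exp(0.033·49+0.04·-8.4) = 4.012
  r_corr = 1.957 + 4.012 = 5.969 μm/a
ISO 9223 Table 2 (carbon steel): 1.3 < 5.97 ≤ 25 μm/a ⇒ C2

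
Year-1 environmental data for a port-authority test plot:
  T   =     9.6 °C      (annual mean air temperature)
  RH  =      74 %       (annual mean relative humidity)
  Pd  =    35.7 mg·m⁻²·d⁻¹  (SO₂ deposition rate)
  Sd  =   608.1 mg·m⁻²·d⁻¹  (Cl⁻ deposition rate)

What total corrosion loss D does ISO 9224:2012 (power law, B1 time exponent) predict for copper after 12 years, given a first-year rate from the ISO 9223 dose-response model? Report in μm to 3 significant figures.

copper: f(T) = +0.126·(T−10) [T≤10 °C] = -0.0504
  SO₂ term: 0.0053·35.7^0.26·exp(0.059·74-0.0504) = 1.005
  Sd branch = 0.01025·Sd^0.27·e^(0.036·RH+0.049·T) = 1.329 μm/a
  r_corr = 1.005 + 1.329 = 2.334 μm/a
Power-law: D(12) = r_corr · 12^0.667
  D(12) = 2.334 × 12^0.667 = 2.334 × 5.246 = 12.25 μm

D(12) = 12.2 μm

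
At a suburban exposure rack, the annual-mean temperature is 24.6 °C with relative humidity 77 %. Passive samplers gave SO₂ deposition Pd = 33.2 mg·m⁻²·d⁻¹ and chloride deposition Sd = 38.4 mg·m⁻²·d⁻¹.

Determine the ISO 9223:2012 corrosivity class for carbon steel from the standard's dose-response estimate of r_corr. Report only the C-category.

C4

carbon steel: temperature factor f = -0.054·(14.6) = -0.7884
  Pd branch = 1.77·Pd^0.52·e^(0.02·RH+f) = 23.19 μm/a
  Sd branch = 0.102·Sd^0.62·e^(0.033·RH+0.04·T) = 33.25 μm/a
  sum: 23.19 + 33.25 → r_corr = 56.44 μm/a
Category bounds: 50…80 μm/a bracket r_corr ⇒ C4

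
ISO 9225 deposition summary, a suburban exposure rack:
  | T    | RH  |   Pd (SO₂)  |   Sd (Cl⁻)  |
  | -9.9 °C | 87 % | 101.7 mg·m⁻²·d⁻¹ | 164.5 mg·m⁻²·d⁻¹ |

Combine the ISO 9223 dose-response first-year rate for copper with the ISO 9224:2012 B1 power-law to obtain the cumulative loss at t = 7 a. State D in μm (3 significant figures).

copper: temperature factor f = +0.126·(-19.9) = -2.5074
  Pd branch = 0.0053·Pd^0.26·e^(0.059·RH+f) = 0.2435 μm/a
  Cl⁻ term: 0.01025·164.5^0.27·exp(0.036·87+0.049·-9.9) = 0.5736
  sum: 0.2435 + 0.5736 → r_corr = 0.8171 μm/a
Power-law: D(7) = r_corr · 7^0.667
  D(7) = 0.8171 × 7^0.667 = 0.8171 × 3.662 = 2.992 μm

D(7) = 2.99 μm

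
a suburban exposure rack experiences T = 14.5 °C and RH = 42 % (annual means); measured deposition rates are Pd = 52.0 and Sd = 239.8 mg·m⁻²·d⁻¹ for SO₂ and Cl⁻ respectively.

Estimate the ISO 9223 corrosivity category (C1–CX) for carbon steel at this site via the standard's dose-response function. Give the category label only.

C3

carbon steel: temperature factor f = -0.054·(4.5) = -0.2430
  Pd branch = 1.77·Pd^0.52·e^(0.02·RH+f) = 25.09 μm/a
  Cl⁻ term: 0.102·239.8^0.62·exp(0.033·42+0.04·14.5) = 21.77
  sum: 25.09 + 21.77 → r_corr = 46.87 μm/a
ISO 9223 Table 2 (carbon steel): 25 < 46.9 ≤ 50 μm/a ⇒ C3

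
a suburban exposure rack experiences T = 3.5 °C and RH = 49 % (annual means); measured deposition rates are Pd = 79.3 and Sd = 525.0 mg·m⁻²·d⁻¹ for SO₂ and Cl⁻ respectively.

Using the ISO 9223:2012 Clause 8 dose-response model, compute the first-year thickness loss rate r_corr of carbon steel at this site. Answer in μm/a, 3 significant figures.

carbon steel: T≤10 °C ⇒ hinge +0.150·(3.5−10) = -0.9750
  Pd branch = 1.77·Pd^0.52·e^(0.02·RH+f) = 17.29 μm/a
  Cl⁻ term: 0.102·525.0^0.62·exp(0.033·49+0.04·3.5) = 28.72
  r_corr = 17.29 + 28.72 = 46.01 μm/a

r_corr = 46.0 μm/a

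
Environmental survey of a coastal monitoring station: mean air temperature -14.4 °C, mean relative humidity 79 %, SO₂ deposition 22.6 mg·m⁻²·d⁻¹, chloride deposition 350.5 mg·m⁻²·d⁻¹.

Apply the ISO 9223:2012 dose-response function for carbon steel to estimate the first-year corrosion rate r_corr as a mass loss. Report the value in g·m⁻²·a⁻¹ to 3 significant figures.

r_corr = 240 g·m⁻²·a⁻¹

carbon steel: f(T) = +0.150·(T−10) [T≤10 °C] = -3.6600
  sulphur-dioxide contribution → 1.119 μm/a
  chloride contribution → 29.4 μm/a
  total first-year rate 30.52 μm/a
Convert to mass loss: 30.52 μm/a × 7.85 g/cm³ = 239.6 g·m⁻²·a⁻¹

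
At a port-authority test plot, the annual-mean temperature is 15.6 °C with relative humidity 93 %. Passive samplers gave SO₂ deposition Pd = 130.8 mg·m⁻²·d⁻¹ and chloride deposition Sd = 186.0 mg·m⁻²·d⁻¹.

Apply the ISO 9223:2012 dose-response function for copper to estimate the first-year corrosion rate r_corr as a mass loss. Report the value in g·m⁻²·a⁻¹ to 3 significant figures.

copper: T>10 °C ⇒ hinge -0.080·(15.6−10) = -0.4480
  Pd branch = 0.0053·Pd^0.26·e^(0.059·RH+f) = 2.904 μm/a
  Cl⁻ term: 0.01025·186.0^0.27·exp(0.036·93+0.049·15.6) = 2.567
  r_corr = 2.904 + 2.567 = 5.471 μm/a
Convert to mass loss: 5.471 μm/a × 8.96 g/cm³ = 49.02 g·m⁻²·a⁻¹

r_corr = 49.0 g·m⁻²·a⁻¹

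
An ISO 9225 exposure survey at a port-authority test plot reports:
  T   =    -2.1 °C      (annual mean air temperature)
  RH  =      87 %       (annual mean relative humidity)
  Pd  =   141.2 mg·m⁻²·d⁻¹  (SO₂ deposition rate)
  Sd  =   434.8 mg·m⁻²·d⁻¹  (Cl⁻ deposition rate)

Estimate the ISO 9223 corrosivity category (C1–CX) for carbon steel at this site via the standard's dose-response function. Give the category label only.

carbon steel: f(T) = +0.150·(T−10) [T≤10 °C] = -1.8150
  sulphur-dioxide contribution → 21.54 μm/a
  chloride contribution → 71.57 μm/a
  total first-year rate 93.11 μm/a
93.1 μm/a falls in (80, 200] for carbon steel → category C5

C5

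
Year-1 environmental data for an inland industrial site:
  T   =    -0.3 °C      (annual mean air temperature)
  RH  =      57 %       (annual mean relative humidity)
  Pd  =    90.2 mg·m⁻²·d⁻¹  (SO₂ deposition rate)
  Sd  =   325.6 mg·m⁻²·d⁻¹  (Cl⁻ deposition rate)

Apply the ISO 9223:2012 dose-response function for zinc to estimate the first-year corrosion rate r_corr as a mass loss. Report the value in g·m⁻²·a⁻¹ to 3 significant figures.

zinc: f(T) = +0.038·(T−10) [T≤10 °C] = -0.3914
  SO₂ term: 0.0129·90.2^0.44·exp(0.046·57-0.3914) = 0.8702
  Sd branch = 0.0175·Sd^0.57·e^(0.008·RH+0.085·T) = 0.7282 μm/a
  sum: 0.8702 + 0.7282 → r_corr = 1.598 μm/a
Convert to mass loss: 1.598 μm/a × 7.14 g/cm³ = 11.41 g·m⁻²·a⁻¹

r_corr = 11.4 g·m⁻²·a⁻¹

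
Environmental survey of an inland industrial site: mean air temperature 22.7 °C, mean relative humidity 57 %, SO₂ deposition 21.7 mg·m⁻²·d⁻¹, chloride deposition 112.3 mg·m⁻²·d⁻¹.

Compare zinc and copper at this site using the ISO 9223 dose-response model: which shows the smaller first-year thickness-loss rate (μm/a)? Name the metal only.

copper

zinc: temperature factor f = -0.071·(12.7) = -0.9017
  SO₂ term: 0.0129·21.7^0.44·exp(0.046·57-0.9017) = 0.2791
  Cl⁻ term: 0.0175·112.3^0.57·exp(0.008·57+0.085·22.7) = 2.804
  r_corr = 0.2791 + 2.804 = 3.083 μm/a
copper: T>10 °C ⇒ hinge -0.080·(22.7−10) = -1.0160
  Pd branch = 0.0053·Pd^0.26·e^(0.059·RH+f) = 0.1233 μm/a
  Sd branch = 0.01025·Sd^0.27·e^(0.036·RH+0.049·T) = 0.8681 μm/a
  r_corr = 0.1233 + 0.8681 = 0.9914 μm/a
Ordering by μm/a: zinc (3.08) > copper (0.991)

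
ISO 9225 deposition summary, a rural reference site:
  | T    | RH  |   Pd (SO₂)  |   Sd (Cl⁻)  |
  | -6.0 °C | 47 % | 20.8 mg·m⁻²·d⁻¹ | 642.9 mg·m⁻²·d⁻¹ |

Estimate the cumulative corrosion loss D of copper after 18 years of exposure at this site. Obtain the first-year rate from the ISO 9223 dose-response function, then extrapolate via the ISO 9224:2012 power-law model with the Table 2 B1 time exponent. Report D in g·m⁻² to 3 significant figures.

copper: f(T) = +0.126·(T−10) [T≤10 °C] = -2.0160
  sulphur-dioxide contribution → 0.02487 μm/a
  chloride contribution → 0.2377 μm/a
  total first-year rate 0.2626 μm/a
ISO 9224: D(t) = r_corr · t^b with b = 0.667 (copper, B1)
  D(18) = 0.2626 × 18^0.667 = 0.2626 × 6.875 = 1.805 μm
  Mass loss = 1.805 μm × 8.96 g/cm³ = 16.18 g·m⁻²

D(18) = 16.2 g·m⁻²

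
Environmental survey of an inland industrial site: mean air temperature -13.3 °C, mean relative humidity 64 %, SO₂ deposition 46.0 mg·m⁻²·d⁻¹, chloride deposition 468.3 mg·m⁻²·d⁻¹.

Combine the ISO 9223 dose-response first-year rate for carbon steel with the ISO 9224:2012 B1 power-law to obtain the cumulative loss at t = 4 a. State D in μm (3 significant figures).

carbon steel: temperature factor f = +0.150·(-23.3) = -3.4950
  sulphur-dioxide contribution → 1.415 μm/a
  chloride contribution → 22.41 μm/a
  total first-year rate 23.83 μm/a
Power-law: D(4) = r_corr · 4^0.523
  D(4) = 23.83 × 4^0.523 = 23.83 × 2.065 = 49.2 μm

D(4) = 49.2 μm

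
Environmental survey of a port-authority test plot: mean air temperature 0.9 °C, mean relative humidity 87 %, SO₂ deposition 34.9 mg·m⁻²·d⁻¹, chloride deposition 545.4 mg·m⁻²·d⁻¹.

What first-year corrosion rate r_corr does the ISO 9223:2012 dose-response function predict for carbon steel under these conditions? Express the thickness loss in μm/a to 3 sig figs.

carbon steel: temperature factor f = +0.150·(-9.1) = -1.3650
  SO₂ term: 1.77·34.9^0.52·exp(0.02·87-1.3650) = 16.33
  Sd branch = 0.102·Sd^0.62·e^(0.033·RH+0.04·T) = 92.87 μm/a
  sum: 16.33 + 92.87 → r_corr = 109.2 μm/a

r_corr = 109 μm/a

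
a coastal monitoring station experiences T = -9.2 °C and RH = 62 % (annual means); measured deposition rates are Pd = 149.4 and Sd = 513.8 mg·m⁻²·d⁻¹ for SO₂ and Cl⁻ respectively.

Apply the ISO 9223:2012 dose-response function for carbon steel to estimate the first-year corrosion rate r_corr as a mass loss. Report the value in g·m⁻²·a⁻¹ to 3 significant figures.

r_corr = 242 g·m⁻²·a⁻¹

carbon steel: T≤10 °C ⇒ hinge +0.150·(-9.2−10) = -2.8800
  Pd branch = 1.77·Pd^0.52·e^(0.02·RH+f) = 4.639 μm/a
  Sd branch = 0.102·Sd^0.62·e^(0.033·RH+0.04·T) = 26.18 μm/a
  r_corr = 4.639 + 26.18 = 30.82 μm/a
Convert to mass loss: 30.82 μm/a × 7.85 g/cm³ = 242 g·m⁻²·a⁻¹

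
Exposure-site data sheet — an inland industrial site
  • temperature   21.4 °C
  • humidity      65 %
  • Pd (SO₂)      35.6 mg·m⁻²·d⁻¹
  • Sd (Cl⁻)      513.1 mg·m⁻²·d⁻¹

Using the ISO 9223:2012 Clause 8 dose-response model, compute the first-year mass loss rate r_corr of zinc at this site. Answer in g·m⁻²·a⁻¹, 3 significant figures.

zinc: T>10 °C ⇒ hinge -0.071·(21.4−10) = -0.8094
  SO₂ term: 0.0129·35.6^0.44·exp(0.046·65-0.8094) = 0.5499
  Sd branch = 0.0175·Sd^0.57·e^(0.008·RH+0.085·T) = 6.363 μm/a
  r_corr = 0.5499 + 6.363 = 6.913 μm/a
Convert to mass loss: 6.913 μm/a × 7.14 g/cm³ = 49.36 g·m⁻²·a⁻¹

r_corr = 49.4 g·m⁻²·a⁻¹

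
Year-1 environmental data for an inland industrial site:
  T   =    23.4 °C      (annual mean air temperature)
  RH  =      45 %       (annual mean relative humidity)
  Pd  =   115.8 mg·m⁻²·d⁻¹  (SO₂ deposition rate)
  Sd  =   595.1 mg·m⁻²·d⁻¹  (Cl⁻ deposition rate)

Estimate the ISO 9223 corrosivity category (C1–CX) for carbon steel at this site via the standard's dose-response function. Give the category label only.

carbon steel: temperature factor f = -0.054·(13.4) = -0.7236
  SO₂ term: 1.77·115.8^0.52·exp(0.02·45-0.7236) = 24.99
  Cl⁻ term: 0.102·595.1^0.62·exp(0.033·45+0.04·23.4) = 60.29
  r_corr = 24.99 + 60.29 = 85.28 μm/a
ISO 9223 Table 2 (carbon steel): 80 < 85.3 ≤ 200 μm/a ⇒ C5

C5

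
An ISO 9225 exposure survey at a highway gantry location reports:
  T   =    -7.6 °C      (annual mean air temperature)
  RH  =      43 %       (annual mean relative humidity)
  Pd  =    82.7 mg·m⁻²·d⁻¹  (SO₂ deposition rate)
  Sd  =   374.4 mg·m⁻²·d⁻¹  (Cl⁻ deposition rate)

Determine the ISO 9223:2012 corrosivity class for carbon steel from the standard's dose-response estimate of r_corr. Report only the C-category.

C2

carbon steel: f(T) = +0.150·(T−10) [T≤10 °C] = -2.6400
  SO₂ term: 1.77·82.7^0.52·exp(0.02·43-2.6400) = 2.965
  Sd branch = 0.102·Sd^0.62·e^(0.033·RH+0.04·T) = 12.25 μm/a
  r_corr = 2.965 + 12.25 = 15.22 μm/a
15.2 μm/a falls in (1.3, 25] for carbon steel → category C2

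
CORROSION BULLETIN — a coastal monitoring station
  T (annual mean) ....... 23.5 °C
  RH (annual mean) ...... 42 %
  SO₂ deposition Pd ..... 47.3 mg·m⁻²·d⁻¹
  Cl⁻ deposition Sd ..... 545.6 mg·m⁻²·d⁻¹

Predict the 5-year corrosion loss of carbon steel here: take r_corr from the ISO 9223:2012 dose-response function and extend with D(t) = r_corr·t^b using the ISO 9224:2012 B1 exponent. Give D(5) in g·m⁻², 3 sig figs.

carbon steel: T>10 °C ⇒ hinge -0.054·(23.5−10) = -0.7290
  Pd branch = 1.77·Pd^0.52·e^(0.02·RH+f) = 14.69 μm/a
  Cl⁻ term: 0.102·545.6^0.62·exp(0.033·42+0.04·23.5) = 51.96
  sum: 14.69 + 51.96 → r_corr = 66.65 μm/a
Long-term exponent b (ISO 9224 Table 2, B1) = 0.523
  D(5) = 66.65 × 5^0.523 = 66.65 × 2.32 = 154.7 μm
  Mass loss = 154.7 μm × 7.85 g/cm³ = 1214 g·m⁻²

D(5) = 1.21e+03 g·m⁻²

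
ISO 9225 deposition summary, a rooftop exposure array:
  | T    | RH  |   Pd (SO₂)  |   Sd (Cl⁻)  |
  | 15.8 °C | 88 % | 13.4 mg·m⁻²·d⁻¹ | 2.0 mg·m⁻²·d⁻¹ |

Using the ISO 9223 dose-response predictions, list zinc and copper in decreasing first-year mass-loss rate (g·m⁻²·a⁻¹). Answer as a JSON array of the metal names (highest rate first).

["copper", "zinc"]

zinc: f(T) = -0.071·(T−10) [T>10 °C] = -0.4118
  SO₂ term: 0.0129·13.4^0.44·exp(0.046·88-0.4118) = 1.534
  Sd branch = 0.0175·Sd^0.57·e^(0.008·RH+0.085·T) = 0.2012 μm/a
  r_corr = 1.534 + 0.2012 = 1.735 μm/a
  mass loss = 1.735 μm/a × 7.14 g/cm³ = 12.39 g·m⁻²·a⁻¹
copper: f(T) = -0.080·(T−10) [T>10 °C] = -0.4640
  Pd branch = 0.0053·Pd^0.26·e^(0.059·RH+f) = 1.177 μm/a
  Sd branch = 0.01025·Sd^0.27·e^(0.036·RH+0.049·T) = 0.6369 μm/a
  sum: 1.177 + 0.6369 → r_corr = 1.814 μm/a
  mass loss = 1.814 μm/a × 8.96 g/cm³ = 16.25 g·m⁻²·a⁻¹
Ordering by g·m⁻²·a⁻¹: copper (16.2) > zinc (12.4)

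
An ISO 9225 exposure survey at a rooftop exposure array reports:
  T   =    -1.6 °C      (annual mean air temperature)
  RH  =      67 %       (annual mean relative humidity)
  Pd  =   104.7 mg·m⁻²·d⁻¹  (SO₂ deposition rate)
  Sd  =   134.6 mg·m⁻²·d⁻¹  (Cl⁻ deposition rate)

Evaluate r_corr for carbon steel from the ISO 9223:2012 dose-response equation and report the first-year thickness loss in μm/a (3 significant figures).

carbon steel: temperature factor f = +0.150·(-11.6) = -1.7400
  SO₂ term: 1.77·104.7^0.52·exp(0.02·67-1.7400) = 13.32
  Cl⁻ term: 0.102·134.6^0.62·exp(0.033·67+0.04·-1.6) = 18.24
  r_corr = 13.32 + 18.24 = 31.56 μm/a

r_corr = 31.6 μm/a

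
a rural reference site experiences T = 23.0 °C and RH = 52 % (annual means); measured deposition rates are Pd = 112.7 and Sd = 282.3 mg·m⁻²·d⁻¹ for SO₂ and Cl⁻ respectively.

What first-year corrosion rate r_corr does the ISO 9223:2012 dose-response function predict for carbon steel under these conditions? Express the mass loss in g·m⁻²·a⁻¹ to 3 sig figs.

carbon steel: temperature factor f = -0.054·(13.0) = -0.7020
  sulphur-dioxide contribution → 28.96 μm/a
  chloride contribution → 47.08 μm/a
  ⇒ r_corr(carbon steel) = 76.04 μm/a
Convert to mass loss: 76.04 μm/a × 7.85 g/cm³ = 596.9 g·m⁻²·a⁻¹

r_corr = 597 g·m⁻²·a⁻¹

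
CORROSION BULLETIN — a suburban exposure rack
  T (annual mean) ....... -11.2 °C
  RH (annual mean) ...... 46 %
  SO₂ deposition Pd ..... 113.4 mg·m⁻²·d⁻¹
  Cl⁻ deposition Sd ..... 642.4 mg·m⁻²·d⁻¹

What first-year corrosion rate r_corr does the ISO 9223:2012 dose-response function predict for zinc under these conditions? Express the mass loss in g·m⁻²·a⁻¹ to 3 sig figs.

zinc: temperature factor f = +0.038·(-21.2) = -0.8056
  SO₂ term: 0.0129·113.4^0.44·exp(0.046·46-0.8056) = 0.3835
  Sd branch = 0.0175·Sd^0.57·e^(0.008·RH+0.085·T) = 0.3889 μm/a
  r_corr = 0.3835 + 0.3889 = 0.7724 μm/a
Convert to mass loss: 0.7724 μm/a × 7.14 g/cm³ = 5.515 g·m⁻²·a⁻¹

r_corr = 5.51 g·m⁻²·a⁻¹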